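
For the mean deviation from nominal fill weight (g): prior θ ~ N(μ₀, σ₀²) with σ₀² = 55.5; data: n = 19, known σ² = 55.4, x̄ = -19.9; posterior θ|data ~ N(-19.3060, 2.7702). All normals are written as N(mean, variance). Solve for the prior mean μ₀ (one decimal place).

μ₀ = -8.0

The posterior mean is a precision-weighted average: μ_n = (τ₀μ₀ + τ_data·x̄)/(τ₀+τ_data), with τ₀=1/σ₀² and τ_data=n/σ².
Here τ₀ = 1/55.5 = 0.018018 and τ_data = 19/55.4 = 0.342960, so τ_n = 0.360978.
Rearranging for μ₀: μ₀ = (μ_n·τ_n − τ_data·x̄)/τ₀ = (-19.3060·0.360978 − 0.342960·-19.9) / 0.018018 = -0.144137/0.018018 ≈ -8.0.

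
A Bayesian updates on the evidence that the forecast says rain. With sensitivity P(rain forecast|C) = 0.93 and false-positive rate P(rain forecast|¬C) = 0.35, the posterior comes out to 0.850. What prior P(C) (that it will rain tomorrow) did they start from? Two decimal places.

P(C) = 0.68

In odds form, posterior odds = prior odds × likelihood ratio, so prior odds = posterior odds ÷ LR.
Posterior odds = 0.850/(1−0.850) = 5.6667. LR = 0.93/0.35 = 2.6571.
Prior odds = 5.6667/2.6571 = 2.1327, so P(C) = 2.1327/(1+2.1327) ≈ 0.68.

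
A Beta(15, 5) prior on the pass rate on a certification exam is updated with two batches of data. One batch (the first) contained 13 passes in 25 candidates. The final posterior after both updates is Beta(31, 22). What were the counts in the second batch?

3 passes and 5 failures

Because Beta–binomial updating is additive in the counts, the combined data contributed (α_post−α_prior, β_post−β_prior) successes and failures.
Total across both batches: 31−15=16 passes, 22−5=17 failures.
Subtract the first batch: 16−13=3 passes and 17−12=5 failures.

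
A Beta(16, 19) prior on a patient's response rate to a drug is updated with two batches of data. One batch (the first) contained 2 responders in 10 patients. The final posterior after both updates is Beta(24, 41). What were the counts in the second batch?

6 responders and 14 non-responders

Because Beta–binomial updating is additive in the counts, the combined data contributed (α_post−α_prior, β_post−β_prior) successes and failures.
Total across both batches: 24−16=8 responders, 41−19=22 non-responders.
Subtract the first batch: 8−2=6 responders and 22−8=14 non-responders.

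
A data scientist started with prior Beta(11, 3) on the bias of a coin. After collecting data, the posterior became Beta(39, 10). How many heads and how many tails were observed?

28 heads and 7 tails

Beta is conjugate to the binomial likelihood: posterior = Beta(α+s, β+f).
So s = 39 − 11 = 28 and f = 10 − 3 = 7.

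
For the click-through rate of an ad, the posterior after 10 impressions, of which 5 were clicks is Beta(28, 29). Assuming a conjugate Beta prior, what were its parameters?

A Beta(a, b) prior with s successes and f failures in binomial data gives a Beta(a+s, b+f) posterior.
Subtract the data counts: 28−5=23, 29−5=24.

Beta(23, 24)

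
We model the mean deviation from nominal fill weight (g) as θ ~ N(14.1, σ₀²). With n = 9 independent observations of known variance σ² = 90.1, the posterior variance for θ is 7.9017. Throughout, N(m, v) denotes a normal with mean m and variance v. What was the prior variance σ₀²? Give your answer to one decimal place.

σ₀² = 37.5

Posterior precision equals prior precision plus data precision: 1/σ_n² = 1/σ₀² + n/σ².
So 1/σ₀² = 1/7.9017 − 9/90.1 = 0.126555 − 0.099889 = 0.026666.
Hence σ₀² = 1/0.026666 ≈ 37.5.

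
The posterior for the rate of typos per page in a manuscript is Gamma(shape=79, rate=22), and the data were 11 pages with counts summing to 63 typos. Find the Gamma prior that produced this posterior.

Gamma(shape=16, rate=11)

Gamma–Poisson conjugacy: posterior shape = α + Σxᵢ, posterior rate = β + n.
So α = 79 − 63 = 16 and β = 22 − 11 = 11.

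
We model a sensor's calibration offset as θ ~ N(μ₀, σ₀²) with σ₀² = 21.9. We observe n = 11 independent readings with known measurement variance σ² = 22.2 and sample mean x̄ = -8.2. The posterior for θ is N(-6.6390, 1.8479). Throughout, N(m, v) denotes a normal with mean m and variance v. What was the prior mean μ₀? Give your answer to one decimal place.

μ₀ = 10.3

With known observation variance, the Normal–Normal posterior has precision τ_n = τ₀ + n/σ² and mean μ_n = (τ₀μ₀ + (n/σ²)x̄)/τ_n.
Here τ₀ = 1/21.9 = 0.045662 and τ_data = 11/22.2 = 0.495495, so τ_n = 0.541157.
Rearranging for μ₀: μ₀ = (μ_n·τ_n − τ_data·x̄)/τ₀ = (-6.6390·0.541157 − 0.495495·-8.2) / 0.045662 = 0.470318/0.045662 ≈ 10.3.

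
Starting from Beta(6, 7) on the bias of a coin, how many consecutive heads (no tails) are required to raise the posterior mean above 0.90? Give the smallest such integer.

After k heads and 0 tails the posterior is Beta(6+k, 7), with mean (6+k)/(6+7+k).
Set (6+k)/(13+k) > 0.90 and solve: k > (0.90·13 − 6)/(1 − 0.90) = 57.000.
The smallest integer exceeding 57.000 is 58.

k = 58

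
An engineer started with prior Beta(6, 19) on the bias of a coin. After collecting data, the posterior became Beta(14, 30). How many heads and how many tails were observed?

8 heads and 11 tails

A Beta(a, b) prior with s successes and f failures in binomial data gives a Beta(a+s, b+f) posterior.
Match parameters: s=14−6=8, f=30−19=11.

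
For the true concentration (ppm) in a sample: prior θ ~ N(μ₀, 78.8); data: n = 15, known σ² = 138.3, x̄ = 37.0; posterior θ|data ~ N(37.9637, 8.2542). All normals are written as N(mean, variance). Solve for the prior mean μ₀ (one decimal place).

With known observation variance, the Normal–Normal posterior has precision τ_n = τ₀ + n/σ² and mean μ_n = (τ₀μ₀ + (n/σ²)x̄)/τ_n.
Here τ₀ = 1/78.8 = 0.012690 and τ_data = 15/138.3 = 0.108460, so τ_n = 0.121150.
Rearranging for μ₀: μ₀ = (μ_n·τ_n − τ_data·x̄)/τ₀ = (37.9637·0.121150 − 0.108460·37.0) / 0.012690 = 0.586282/0.012690 ≈ 46.2.

μ₀ = 46.2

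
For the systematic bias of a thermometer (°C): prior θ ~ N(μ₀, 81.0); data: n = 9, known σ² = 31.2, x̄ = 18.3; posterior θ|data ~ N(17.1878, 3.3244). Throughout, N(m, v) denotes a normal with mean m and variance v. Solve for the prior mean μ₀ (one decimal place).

The posterior mean is a precision-weighted average: μ_n = (τ₀μ₀ + τ_data·x̄)/(τ₀+τ_data), with τ₀=1/σ₀² and τ_data=n/σ².
Here τ₀ = 1/81.0 = 0.012346 and τ_data = 9/31.2 = 0.288462, so τ_n = 0.300808.
Rearranging for μ₀: μ₀ = (μ_n·τ_n − τ_data·x̄)/τ₀ = (17.1878·0.300808 − 0.288462·18.3) / 0.012346 = -0.108627/0.012346 ≈ -8.8.

μ₀ = -8.8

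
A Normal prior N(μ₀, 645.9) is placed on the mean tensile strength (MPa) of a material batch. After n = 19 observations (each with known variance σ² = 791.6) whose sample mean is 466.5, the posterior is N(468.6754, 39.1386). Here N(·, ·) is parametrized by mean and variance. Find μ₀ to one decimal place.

The posterior mean is a precision-weighted average: μ_n = (τ₀μ₀ + τ_data·x̄)/(τ₀+τ_data), with τ₀=1/σ₀² and τ_data=n/σ².
Here τ₀ = 1/645.9 = 0.001548 and τ_data = 19/791.6 = 0.024002, so τ_n = 0.025550.
Rearranging for μ₀: μ₀ = (μ_n·τ_n − τ_data·x̄)/τ₀ = (468.6754·0.025550 − 0.024002·466.5) / 0.001548 = 0.777723/0.001548 ≈ 502.4.

μ₀ = 502.4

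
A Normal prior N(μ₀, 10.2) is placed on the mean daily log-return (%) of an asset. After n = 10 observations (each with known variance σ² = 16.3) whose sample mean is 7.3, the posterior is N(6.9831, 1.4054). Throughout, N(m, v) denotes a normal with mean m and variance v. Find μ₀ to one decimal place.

μ₀ = 5.0

The posterior mean is a precision-weighted average: μ_n = (τ₀μ₀ + τ_data·x̄)/(τ₀+τ_data), with τ₀=1/σ₀² and τ_data=n/σ².
Here τ₀ = 1/10.2 = 0.098039 and τ_data = 10/16.3 = 0.613497, so τ_n = 0.711536.
Rearranging for μ₀: μ₀ = (μ_n·τ_n − τ_data·x̄)/τ₀ = (6.9831·0.711536 − 0.613497·7.3) / 0.098039 = 0.490199/0.098039 ≈ 5.0.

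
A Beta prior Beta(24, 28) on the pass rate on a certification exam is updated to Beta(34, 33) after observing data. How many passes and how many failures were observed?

Beta is conjugate to the binomial likelihood: posterior = Beta(a+s, b+f).
So s = 34 − 24 = 10 and f = 33 − 28 = 5.

10 passes and 5 failures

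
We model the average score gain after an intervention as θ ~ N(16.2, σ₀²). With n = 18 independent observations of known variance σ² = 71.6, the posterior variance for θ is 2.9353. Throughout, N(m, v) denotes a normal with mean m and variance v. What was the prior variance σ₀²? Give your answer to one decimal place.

For the Normal–Normal model with known σ², precisions add: τ_n = τ₀ + n/σ².
So 1/σ₀² = 1/2.9353 − 18/71.6 = 0.340681 − 0.251397 = 0.089284.
Hence σ₀² = 1/0.089284 ≈ 11.2.

σ₀² = 11.2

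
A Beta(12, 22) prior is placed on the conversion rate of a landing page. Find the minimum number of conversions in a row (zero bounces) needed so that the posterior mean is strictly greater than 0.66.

After k conversions and 0 bounces the posterior is Beta(12+k, 22), with mean (12+k)/(12+22+k).
Set (12+k)/(34+k) > 0.66 and solve: k > (0.66·34 − 12)/(1 − 0.66) = 30.706.
The smallest integer exceeding 30.706 is 31, and checking k=31: (43)/(65) = 0.6615 > 0.66.

k = 31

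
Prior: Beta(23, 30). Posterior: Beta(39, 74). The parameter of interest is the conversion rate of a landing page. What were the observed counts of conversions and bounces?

Under Beta–binomial conjugacy the posterior parameters are (α+s, β+f).
So s = 39 − 23 = 16 and f = 74 − 30 = 44.

16 conversions and 44 bounces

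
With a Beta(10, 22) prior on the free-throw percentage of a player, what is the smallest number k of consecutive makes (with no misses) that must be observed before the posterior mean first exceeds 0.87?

After k makes and 0 misses the posterior is Beta(10+k, 22), with mean (10+k)/(10+22+k).
Set (10+k)/(32+k) > 0.87 and solve: k > (0.87·32 − 10)/(1 − 0.87) = 137.231.
The smallest integer exceeding 137.231 is 138, and checking k=138: (148)/(170) = 0.8706 > 0.87.

k = 138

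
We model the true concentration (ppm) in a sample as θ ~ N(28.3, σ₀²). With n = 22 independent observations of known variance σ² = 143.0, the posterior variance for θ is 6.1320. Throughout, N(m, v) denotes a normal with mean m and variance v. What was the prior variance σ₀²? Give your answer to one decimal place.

σ₀² = 108.3

For the Normal–Normal model with known σ², precisions add: τ_n = τ₀ + n/σ².
So 1/σ₀² = 1/6.1320 − 22/143.0 = 0.163079 − 0.153846 = 0.009233.
Hence σ₀² = 1/0.009233 ≈ 108.3.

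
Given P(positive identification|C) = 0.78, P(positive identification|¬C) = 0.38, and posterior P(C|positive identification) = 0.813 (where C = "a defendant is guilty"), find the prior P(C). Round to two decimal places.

Bayes' rule in odds form gives O(C|E) = O(C)·[P(E|C)/P(E|¬C)], hence O(C) = O(C|E)/LR.
Posterior odds = 0.813/(1−0.813) = 4.3476. LR = 0.78/0.38 = 2.0526.
Prior odds = 4.3476/2.0526 = 2.1181, so P(C) = 2.1181/(1+2.1181) ≈ 0.68.

P(C) = 0.68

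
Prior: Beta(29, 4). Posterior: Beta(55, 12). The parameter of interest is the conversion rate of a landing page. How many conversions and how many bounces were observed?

26 conversions and 8 bounces

Under Beta–binomial conjugacy the posterior parameters are (α+s, β+f).
So s = 55 − 29 = 26 and f = 12 − 4 = 8.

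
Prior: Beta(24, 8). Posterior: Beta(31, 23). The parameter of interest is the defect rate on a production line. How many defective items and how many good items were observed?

7 defective items and 15 good items

Under Beta–binomial conjugacy the posterior parameters are (α+s, β+f).
Match parameters: s=31−24=7, f=23−8=15.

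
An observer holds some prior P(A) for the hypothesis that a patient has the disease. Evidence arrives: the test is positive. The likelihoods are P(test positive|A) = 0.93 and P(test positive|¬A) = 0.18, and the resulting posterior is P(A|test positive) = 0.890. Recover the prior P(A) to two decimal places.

In odds form, posterior odds = prior odds × likelihood ratio, so prior odds = posterior odds ÷ LR.
Posterior odds = 0.890/(1−0.890) = 8.0909. LR = 0.93/0.18 = 5.1667.
Prior odds = 8.0909/5.1667 = 1.5660, so P(A) = 1.5660/(1+1.5660) ≈ 0.61.

P(A) = 0.61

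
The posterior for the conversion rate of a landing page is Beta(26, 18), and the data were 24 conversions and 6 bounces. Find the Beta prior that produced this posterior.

Beta(2, 12)

Under Beta–binomial conjugacy the posterior parameters are (α+s, β+f).
So α = 26 − 24 = 2 and β = 18 − 6 = 12.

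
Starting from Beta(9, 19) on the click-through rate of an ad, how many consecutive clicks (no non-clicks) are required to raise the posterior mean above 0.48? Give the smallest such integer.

k = 9

After k clicks and 0 non-clicks the posterior is Beta(9+k, 19), with mean (9+k)/(9+19+k).
Set (9+k)/(28+k) > 0.48 and solve: k > (0.48·28 − 9)/(1 − 0.48) = 8.538.
The smallest integer exceeding 8.538 is 9.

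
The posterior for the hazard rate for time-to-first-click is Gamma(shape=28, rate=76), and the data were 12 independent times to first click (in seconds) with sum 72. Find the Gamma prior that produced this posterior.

Gamma(shape=16, rate=4)

For an exponential likelihood with a Gamma(α, β) prior on the rate, n observations with total T give posterior Gamma(α+n, β+T).
So α = 28 − 12 = 16 and β = 76 − 72 = 4.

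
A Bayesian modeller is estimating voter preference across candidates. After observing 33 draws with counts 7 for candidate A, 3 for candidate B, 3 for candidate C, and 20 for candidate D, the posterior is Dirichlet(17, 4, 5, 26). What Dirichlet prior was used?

Dirichlet(10, 1, 2, 6)

For a Dirichlet(α) prior with multinomial counts c, the posterior is Dirichlet(α + c) componentwise.
Subtract each count from the matching posterior parameter: 17−7=10, 4−3=1, 5−3=2, 26−20=6.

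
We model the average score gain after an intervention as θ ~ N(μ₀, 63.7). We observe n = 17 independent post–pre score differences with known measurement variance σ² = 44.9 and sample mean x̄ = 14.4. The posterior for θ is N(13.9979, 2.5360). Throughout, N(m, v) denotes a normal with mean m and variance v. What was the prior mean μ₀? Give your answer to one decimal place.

μ₀ = 4.3

With known observation variance, the Normal–Normal posterior has precision τ_n = τ₀ + n/σ² and mean μ_n = (τ₀μ₀ + (n/σ²)x̄)/τ_n.
Here τ₀ = 1/63.7 = 0.015699 and τ_data = 17/44.9 = 0.378619, so τ_n = 0.394318.
Rearranging for μ₀: μ₀ = (μ_n·τ_n − τ_data·x̄)/τ₀ = (13.9979·0.394318 − 0.378619·14.4) / 0.015699 = 0.067510/0.015699 ≈ 4.3.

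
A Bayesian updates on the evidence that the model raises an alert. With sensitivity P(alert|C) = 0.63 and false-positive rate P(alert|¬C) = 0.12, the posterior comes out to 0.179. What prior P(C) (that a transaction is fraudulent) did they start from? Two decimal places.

In odds form, posterior odds = prior odds × likelihood ratio, so prior odds = posterior odds ÷ LR.
Posterior odds = 0.179/(1−0.179) = 0.2180. LR = 0.63/0.12 = 5.2500.
Prior odds = 0.2180/5.2500 = 0.0415, so P(C) = 0.0415/(1+0.0415) ≈ 0.04.

P(C) = 0.04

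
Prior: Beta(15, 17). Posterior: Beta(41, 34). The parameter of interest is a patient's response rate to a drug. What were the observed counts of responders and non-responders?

26 responders and 17 non-responders

A Beta(a, b) prior with s successes and f failures in binomial data gives a Beta(a+s, b+f) posterior.
So s = 41 − 15 = 26 and f = 34 − 17 = 17.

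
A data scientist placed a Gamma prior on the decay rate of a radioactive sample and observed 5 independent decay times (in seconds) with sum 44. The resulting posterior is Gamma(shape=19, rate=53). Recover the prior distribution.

Gamma(shape=14, rate=9)

Gamma–exponential conjugacy: posterior shape = α + n, posterior rate = β + Σtᵢ.
So α = 19 − 5 = 14 and β = 53 − 44 = 9.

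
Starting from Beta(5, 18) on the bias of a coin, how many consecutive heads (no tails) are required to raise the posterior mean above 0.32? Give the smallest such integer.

After k heads and 0 tails the posterior is Beta(5+k, 18), with mean (5+k)/(5+18+k).
Set (5+k)/(23+k) > 0.32 and solve: k > (0.32·23 − 5)/(1 − 0.32) = 3.471.
The smallest integer exceeding 3.471 is 4.

k = 4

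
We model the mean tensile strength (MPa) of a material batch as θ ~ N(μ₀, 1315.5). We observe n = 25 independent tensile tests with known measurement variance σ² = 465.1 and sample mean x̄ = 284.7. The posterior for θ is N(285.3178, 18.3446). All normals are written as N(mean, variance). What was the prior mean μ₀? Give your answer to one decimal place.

With known observation variance, the Normal–Normal posterior has precision τ_n = τ₀ + n/σ² and mean μ_n = (τ₀μ₀ + (n/σ²)x̄)/τ_n.
Here τ₀ = 1/1315.5 = 0.000760 and τ_data = 25/465.1 = 0.053752, so τ_n = 0.054512.
Rearranging for μ₀: μ₀ = (μ_n·τ_n − τ_data·x̄)/τ₀ = (285.3178·0.054512 − 0.053752·284.7) / 0.000760 = 0.250050/0.000760 ≈ 329.0.

μ₀ = 329.0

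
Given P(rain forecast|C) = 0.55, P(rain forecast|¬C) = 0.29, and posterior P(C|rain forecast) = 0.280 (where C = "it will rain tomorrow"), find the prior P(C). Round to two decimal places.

P(C) = 0.17

In odds form, posterior odds = prior odds × likelihood ratio, so prior odds = posterior odds ÷ LR.
Posterior odds = 0.280/(1−0.280) = 0.3889. LR = 0.55/0.29 = 1.8966.
Prior odds = 0.3889/1.8966 = 0.2051, so P(C) = 0.2051/(1+0.2051) ≈ 0.17.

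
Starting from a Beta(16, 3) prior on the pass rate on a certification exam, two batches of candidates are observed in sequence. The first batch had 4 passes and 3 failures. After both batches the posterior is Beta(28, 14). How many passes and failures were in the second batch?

8 passes and 8 failures

Because Beta–binomial updating is additive in the counts, the combined data contributed (α_post−α_prior, β_post−β_prior) successes and failures.
Total across both batches: 28−16=12 passes, 14−3=11 failures.
Subtract the first batch: 12−4=8 passes and 11−3=8 failures.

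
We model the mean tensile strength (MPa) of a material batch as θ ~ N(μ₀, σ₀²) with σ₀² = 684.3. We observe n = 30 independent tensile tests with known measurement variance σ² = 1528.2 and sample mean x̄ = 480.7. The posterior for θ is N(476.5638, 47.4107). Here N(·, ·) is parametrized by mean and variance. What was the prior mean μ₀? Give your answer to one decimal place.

With known observation variance, the Normal–Normal posterior has precision τ_n = τ₀ + n/σ² and mean μ_n = (τ₀μ₀ + (n/σ²)x̄)/τ_n.
Here τ₀ = 1/684.3 = 0.001461 and τ_data = 30/1528.2 = 0.019631, so τ_n = 0.021092.
Rearranging for μ₀: μ₀ = (μ_n·τ_n − τ_data·x̄)/τ₀ = (476.5638·0.021092 − 0.019631·480.7) / 0.001461 = 0.615062/0.001461 ≈ 421.0.

μ₀ = 421.0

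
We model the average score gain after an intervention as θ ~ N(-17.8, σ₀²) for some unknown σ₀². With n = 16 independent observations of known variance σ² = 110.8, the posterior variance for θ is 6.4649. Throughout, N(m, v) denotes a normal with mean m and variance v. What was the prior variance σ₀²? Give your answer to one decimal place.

σ₀² = 97.3

Posterior precision equals prior precision plus data precision: 1/σ_n² = 1/σ₀² + n/σ².
So 1/σ₀² = 1/6.4649 − 16/110.8 = 0.154681 − 0.144404 = 0.010277.
Hence σ₀² = 1/0.010277 ≈ 97.3.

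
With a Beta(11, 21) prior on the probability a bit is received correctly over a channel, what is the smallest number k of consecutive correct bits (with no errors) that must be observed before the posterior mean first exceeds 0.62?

After k correct bits and 0 errors the posterior is Beta(11+k, 21), with mean (11+k)/(11+21+k).
Set (11+k)/(32+k) > 0.62 and solve: k > (0.62·32 − 11)/(1 − 0.62) = 23.263.
The smallest integer exceeding 23.263 is 24.

k = 24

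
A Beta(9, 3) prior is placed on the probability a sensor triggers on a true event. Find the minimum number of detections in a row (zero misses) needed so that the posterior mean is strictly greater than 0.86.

After k detections and 0 misses the posterior is Beta(9+k, 3), with mean (9+k)/(9+3+k).
Set (9+k)/(12+k) > 0.86 and solve: k > (0.86·12 − 9)/(1 − 0.86) = 9.429.
The smallest integer exceeding 9.429 is 10.

k = 10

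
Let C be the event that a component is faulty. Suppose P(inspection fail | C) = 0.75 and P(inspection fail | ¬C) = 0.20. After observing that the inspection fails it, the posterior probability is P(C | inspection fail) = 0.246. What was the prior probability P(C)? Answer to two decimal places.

P(C) = 0.08

In odds form, posterior odds = prior odds × likelihood ratio, so prior odds = posterior odds ÷ LR.
Posterior odds = 0.246/(1−0.246) = 0.3263. LR = 0.75/0.20 = 3.7500.
Prior odds = 0.3263/3.7500 = 0.0870, so P(C) = 0.0870/(1+0.0870) ≈ 0.08.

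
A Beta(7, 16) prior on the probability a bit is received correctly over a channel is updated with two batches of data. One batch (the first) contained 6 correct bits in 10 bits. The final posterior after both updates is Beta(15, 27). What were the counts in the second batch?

Sequential conjugate updates are equivalent to a single update on the pooled data, so total successes = posterior α − prior α and total failures = posterior β − prior β.
Total across both batches: 15−7=8 correct bits, 27−16=11 errors.
Subtract the first batch: 8−6=2 correct bits and 11−4=7 errors.

2 correct bits and 7 errors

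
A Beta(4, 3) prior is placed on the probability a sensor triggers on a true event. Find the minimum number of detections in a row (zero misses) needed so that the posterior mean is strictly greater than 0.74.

After k detections and 0 misses the posterior is Beta(4+k, 3), with mean (4+k)/(4+3+k).
Set (4+k)/(7+k) > 0.74 and solve: k > (0.74·7 − 4)/(1 − 0.74) = 4.538.
The smallest integer exceeding 4.538 is 5.

k = 5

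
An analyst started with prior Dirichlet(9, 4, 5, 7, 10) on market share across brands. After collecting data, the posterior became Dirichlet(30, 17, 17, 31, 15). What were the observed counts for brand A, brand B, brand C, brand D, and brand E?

counts (21, 13, 12, 24, 5)

For a Dirichlet(α) prior with multinomial counts c, the posterior is Dirichlet(α + c) componentwise.
Counts are posterior − prior componentwise: 30−9=21, 17−4=13, 17−5=12, 31−7=24, 15−10=5.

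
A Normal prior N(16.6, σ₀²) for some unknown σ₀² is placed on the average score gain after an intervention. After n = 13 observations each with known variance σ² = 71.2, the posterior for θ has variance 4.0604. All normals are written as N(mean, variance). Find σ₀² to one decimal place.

For the Normal–Normal model with known σ², precisions add: τ_n = τ₀ + n/σ².
So 1/σ₀² = 1/4.0604 − 13/71.2 = 0.246281 − 0.182584 = 0.063697.
Hence σ₀² = 1/0.063697 ≈ 15.7.

σ₀² = 15.7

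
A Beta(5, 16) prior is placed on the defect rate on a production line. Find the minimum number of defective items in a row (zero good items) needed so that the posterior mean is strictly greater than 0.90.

After k defective items and 0 good items the posterior is Beta(5+k, 16), with mean (5+k)/(5+16+k).
Set (5+k)/(21+k) > 0.90 and solve: k > (0.90·21 − 5)/(1 − 0.90) = 139.000.
The smallest integer exceeding 139.000 is 140.

k = 140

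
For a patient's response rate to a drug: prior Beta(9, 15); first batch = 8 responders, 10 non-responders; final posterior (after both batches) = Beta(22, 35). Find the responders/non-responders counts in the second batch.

Because Beta–binomial updating is additive in the counts, the combined data contributed (α_post−α_prior, β_post−β_prior) successes and failures.
Total across both batches: 22−9=13 responders, 35−15=20 non-responders.
Subtract the first batch: 13−8=5 responders and 20−10=10 non-responders.

5 responders and 10 non-responders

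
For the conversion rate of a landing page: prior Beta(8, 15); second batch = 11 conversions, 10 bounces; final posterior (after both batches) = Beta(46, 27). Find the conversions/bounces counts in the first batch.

27 conversions and 2 bounces

Sequential conjugate updates are equivalent to a single update on the pooled data, so total successes = posterior α − prior α and total failures = posterior β − prior β.
Total across both batches: 46−8=38 conversions, 27−15=12 bounces.
Subtract the second batch: 38−11=27 conversions and 12−10=2 bounces.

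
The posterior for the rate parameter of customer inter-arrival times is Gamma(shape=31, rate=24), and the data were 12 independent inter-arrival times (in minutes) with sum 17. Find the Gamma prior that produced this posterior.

Gamma(shape=19, rate=7)

Gamma–exponential conjugacy: posterior shape = α + n, posterior rate = β + Σtᵢ.
So α = 31 − 12 = 19 and β = 24 − 17 = 7.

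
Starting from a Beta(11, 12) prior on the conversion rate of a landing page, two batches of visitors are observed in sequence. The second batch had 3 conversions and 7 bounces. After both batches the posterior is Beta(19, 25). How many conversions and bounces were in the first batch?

Because Beta–binomial updating is additive in the counts, the combined data contributed (α_post−α_prior, β_post−β_prior) successes and failures.
Total across both batches: 19−11=8 conversions, 25−12=13 bounces.
Subtract the second batch: 8−3=5 conversions and 13−7=6 bounces.

5 conversions and 6 bounces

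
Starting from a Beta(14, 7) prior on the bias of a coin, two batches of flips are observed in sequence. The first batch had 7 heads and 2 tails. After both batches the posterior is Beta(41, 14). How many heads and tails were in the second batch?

20 heads and 5 tails

Because Beta–binomial updating is additive in the counts, the combined data contributed (α_post−α_prior, β_post−β_prior) successes and failures.
Total across both batches: 41−14=27 heads, 14−7=7 tails.
Subtract the first batch: 27−7=20 heads and 7−2=5 tails.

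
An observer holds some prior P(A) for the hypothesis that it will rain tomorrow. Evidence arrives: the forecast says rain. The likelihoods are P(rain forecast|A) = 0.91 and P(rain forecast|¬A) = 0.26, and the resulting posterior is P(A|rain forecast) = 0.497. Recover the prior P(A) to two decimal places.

Bayes' rule in odds form gives O(A|E) = O(A)·[P(E|A)/P(E|¬A)], hence O(A) = O(A|E)/LR.
Posterior odds = 0.497/(1−0.497) = 0.9881. LR = 0.91/0.26 = 3.5000.
Prior odds = 0.9881/3.5000 = 0.2823, so P(A) = 0.2823/(1+0.2823) ≈ 0.22.

P(A) = 0.22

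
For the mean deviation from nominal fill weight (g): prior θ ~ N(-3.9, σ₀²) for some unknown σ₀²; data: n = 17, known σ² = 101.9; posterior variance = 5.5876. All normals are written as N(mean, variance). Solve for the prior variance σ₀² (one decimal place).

σ₀² = 82.4

Posterior precision equals prior precision plus data precision: 1/σ_n² = 1/σ₀² + n/σ².
So 1/σ₀² = 1/5.5876 − 17/101.9 = 0.178968 − 0.166830 = 0.012138.
Hence σ₀² = 1/0.012138 ≈ 82.4.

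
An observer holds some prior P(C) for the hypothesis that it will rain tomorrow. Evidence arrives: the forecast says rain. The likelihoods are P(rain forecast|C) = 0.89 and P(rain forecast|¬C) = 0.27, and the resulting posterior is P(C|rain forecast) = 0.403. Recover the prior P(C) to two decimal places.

In odds form, posterior odds = prior odds × likelihood ratio, so prior odds = posterior odds ÷ LR.
Posterior odds = 0.403/(1−0.403) = 0.6750. LR = 0.89/0.27 = 3.2963.
Prior odds = 0.6750/3.2963 = 0.2048, so P(C) = 0.2048/(1+0.2048) ≈ 0.17.

P(C) = 0.17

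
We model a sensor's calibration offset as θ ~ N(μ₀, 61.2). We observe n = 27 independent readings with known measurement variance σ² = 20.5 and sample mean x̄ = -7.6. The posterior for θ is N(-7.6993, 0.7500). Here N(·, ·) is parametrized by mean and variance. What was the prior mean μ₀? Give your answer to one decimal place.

μ₀ = -15.7

The posterior mean is a precision-weighted average: μ_n = (τ₀μ₀ + τ_data·x̄)/(τ₀+τ_data), with τ₀=1/σ₀² and τ_data=n/σ².
Here τ₀ = 1/61.2 = 0.016340 and τ_data = 27/20.5 = 1.317073, so τ_n = 1.333413.
Rearranging for μ₀: μ₀ = (μ_n·τ_n − τ_data·x̄)/τ₀ = (-7.6993·1.333413 − 1.317073·-7.6) / 0.016340 = -0.256592/0.016340 ≈ -15.7.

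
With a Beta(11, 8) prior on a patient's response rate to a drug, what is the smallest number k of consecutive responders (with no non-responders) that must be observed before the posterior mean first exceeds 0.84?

After k responders and 0 non-responders the posterior is Beta(11+k, 8), with mean (11+k)/(11+8+k).
Set (11+k)/(19+k) > 0.84 and solve: k > (0.84·19 − 11)/(1 − 0.84) = 31.000.
The smallest integer exceeding 31.000 is 32.

k = 32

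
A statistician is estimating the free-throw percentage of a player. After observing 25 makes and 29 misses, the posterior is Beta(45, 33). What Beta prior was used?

A Beta(α, β) prior with s successes and f failures in binomial data gives a Beta(α+s, β+f) posterior.
Subtract the data counts: 45−25=20, 33−29=4.

Beta(20, 4)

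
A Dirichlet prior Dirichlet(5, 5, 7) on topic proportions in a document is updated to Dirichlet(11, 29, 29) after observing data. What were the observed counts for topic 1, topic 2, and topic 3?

counts (6, 24, 22)

For a Dirichlet(α) prior with multinomial counts c, the posterior is Dirichlet(α + c) componentwise.
Counts are posterior − prior componentwise: 11−5=6, 29−5=24, 29−7=22.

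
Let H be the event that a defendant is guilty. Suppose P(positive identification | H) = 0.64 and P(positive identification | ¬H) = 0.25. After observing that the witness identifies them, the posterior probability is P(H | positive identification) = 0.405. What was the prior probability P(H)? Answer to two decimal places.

In odds form, posterior odds = prior odds × likelihood ratio, so prior odds = posterior odds ÷ LR.
Posterior odds = 0.405/(1−0.405) = 0.6807. LR = 0.64/0.25 = 2.5600.
Prior odds = 0.6807/2.5600 = 0.2659, so P(H) = 0.2659/(1+0.2659) ≈ 0.21.

P(H) = 0.21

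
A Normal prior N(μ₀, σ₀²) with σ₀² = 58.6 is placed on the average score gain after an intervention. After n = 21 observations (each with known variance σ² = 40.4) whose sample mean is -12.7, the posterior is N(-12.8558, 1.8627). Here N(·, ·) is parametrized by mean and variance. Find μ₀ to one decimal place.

The posterior mean is a precision-weighted average: μ_n = (τ₀μ₀ + τ_data·x̄)/(τ₀+τ_data), with τ₀=1/σ₀² and τ_data=n/σ².
Here τ₀ = 1/58.6 = 0.017065 and τ_data = 21/40.4 = 0.519802, so τ_n = 0.536867.
Rearranging for μ₀: μ₀ = (μ_n·τ_n − τ_data·x̄)/τ₀ = (-12.8558·0.536867 − 0.519802·-12.7) / 0.017065 = -0.300369/0.017065 ≈ -17.6.

μ₀ = -17.6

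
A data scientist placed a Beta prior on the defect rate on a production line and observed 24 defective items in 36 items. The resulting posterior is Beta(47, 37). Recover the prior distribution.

Beta(23, 25)

Beta is conjugate to the binomial likelihood: posterior = Beta(a+s, b+f).
Subtract the data counts: 47−24=23, 37−12=25.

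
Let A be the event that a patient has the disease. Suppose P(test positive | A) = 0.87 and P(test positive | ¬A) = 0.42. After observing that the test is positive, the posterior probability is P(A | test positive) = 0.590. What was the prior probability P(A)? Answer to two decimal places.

P(A) = 0.41

In odds form, posterior odds = prior odds × likelihood ratio, so prior odds = posterior odds ÷ LR.
Posterior odds = 0.590/(1−0.590) = 1.4390. LR = 0.87/0.42 = 2.0714.
Prior odds = 1.4390/2.0714 = 0.6947, so P(A) = 0.6947/(1+0.6947) ≈ 0.41.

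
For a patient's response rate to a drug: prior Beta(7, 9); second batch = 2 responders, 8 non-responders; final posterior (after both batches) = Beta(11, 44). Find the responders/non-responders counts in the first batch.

Because Beta–binomial updating is additive in the counts, the combined data contributed (α_post−α_prior, β_post−β_prior) successes and failures.
Total across both batches: 11−7=4 responders, 44−9=35 non-responders.
Subtract the second batch: 4−2=2 responders and 35−8=27 non-responders.

2 responders and 27 non-responders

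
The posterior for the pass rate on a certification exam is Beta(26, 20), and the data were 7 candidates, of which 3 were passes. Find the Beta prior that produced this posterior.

Under Beta–binomial conjugacy the posterior parameters are (a+s, b+f).
Subtract the data counts: 26−3=23, 20−4=16.

Beta(23, 16)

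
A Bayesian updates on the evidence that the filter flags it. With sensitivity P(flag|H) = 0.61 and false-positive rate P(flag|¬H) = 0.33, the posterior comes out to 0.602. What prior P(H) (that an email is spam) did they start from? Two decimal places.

P(H) = 0.45

In odds form, posterior odds = prior odds × likelihood ratio, so prior odds = posterior odds ÷ LR.
Posterior odds = 0.602/(1−0.602) = 1.5126. LR = 0.61/0.33 = 1.8485.
Prior odds = 1.5126/1.8485 = 0.8183, so P(H) = 0.8183/(1+0.8183) ≈ 0.45.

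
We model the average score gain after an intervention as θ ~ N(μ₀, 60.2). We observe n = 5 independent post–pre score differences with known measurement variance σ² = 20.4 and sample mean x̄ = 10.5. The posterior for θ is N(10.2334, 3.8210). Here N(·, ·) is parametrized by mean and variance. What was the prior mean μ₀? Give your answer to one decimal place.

The posterior mean is a precision-weighted average: μ_n = (τ₀μ₀ + τ_data·x̄)/(τ₀+τ_data), with τ₀=1/σ₀² and τ_data=n/σ².
Here τ₀ = 1/60.2 = 0.016611 and τ_data = 5/20.4 = 0.245098, so τ_n = 0.261709.
Rearranging for μ₀: μ₀ = (μ_n·τ_n − τ_data·x̄)/τ₀ = (10.2334·0.261709 − 0.245098·10.5) / 0.016611 = 0.104644/0.016611 ≈ 6.3.

μ₀ = 6.3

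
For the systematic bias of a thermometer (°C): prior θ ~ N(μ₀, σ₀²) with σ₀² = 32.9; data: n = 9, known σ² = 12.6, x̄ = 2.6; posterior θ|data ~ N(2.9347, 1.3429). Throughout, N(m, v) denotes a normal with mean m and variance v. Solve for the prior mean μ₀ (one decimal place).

μ₀ = 10.8

With known observation variance, the Normal–Normal posterior has precision τ_n = τ₀ + n/σ² and mean μ_n = (τ₀μ₀ + (n/σ²)x̄)/τ_n.
Here τ₀ = 1/32.9 = 0.030395 and τ_data = 9/12.6 = 0.714286, so τ_n = 0.744681.
Rearranging for μ₀: μ₀ = (μ_n·τ_n − τ_data·x̄)/τ₀ = (2.9347·0.744681 − 0.714286·2.6) / 0.030395 = 0.328272/0.030395 ≈ 10.8.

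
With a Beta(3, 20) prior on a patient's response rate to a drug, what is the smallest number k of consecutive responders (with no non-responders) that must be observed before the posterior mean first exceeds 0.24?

k = 4

After k responders and 0 non-responders the posterior is Beta(3+k, 20), with mean (3+k)/(3+20+k).
Set (3+k)/(23+k) > 0.24 and solve: k > (0.24·23 − 3)/(1 − 0.24) = 3.316.
The smallest integer exceeding 3.316 is 4, and checking k=4: (7)/(27) = 0.2593 > 0.24.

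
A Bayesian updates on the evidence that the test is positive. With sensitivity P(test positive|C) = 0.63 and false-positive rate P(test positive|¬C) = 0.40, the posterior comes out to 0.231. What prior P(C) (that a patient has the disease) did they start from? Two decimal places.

Bayes' rule in odds form gives O(C|E) = O(C)·[P(E|C)/P(E|¬C)], hence O(C) = O(C|E)/LR.
Posterior odds = 0.231/(1−0.231) = 0.3004. LR = 0.63/0.40 = 1.5750.
Prior odds = 0.3004/1.5750 = 0.1907, so P(C) = 0.1907/(1+0.1907) ≈ 0.16.

P(C) = 0.16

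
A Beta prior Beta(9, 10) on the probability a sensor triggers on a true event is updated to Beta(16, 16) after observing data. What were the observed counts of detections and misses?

Under Beta–binomial conjugacy the posterior parameters are (a+s, b+f).
So s = 16 − 9 = 7 and f = 16 − 10 = 6.

7 detections and 6 misses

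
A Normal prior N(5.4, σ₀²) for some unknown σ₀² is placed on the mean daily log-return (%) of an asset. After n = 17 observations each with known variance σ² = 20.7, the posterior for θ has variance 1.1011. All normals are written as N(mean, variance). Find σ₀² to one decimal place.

σ₀² = 11.5

For the Normal–Normal model with known σ², precisions add: τ_n = τ₀ + n/σ².
So 1/σ₀² = 1/1.1011 − 17/20.7 = 0.908183 − 0.821256 = 0.086927.
Hence σ₀² = 1/0.086927 ≈ 11.5.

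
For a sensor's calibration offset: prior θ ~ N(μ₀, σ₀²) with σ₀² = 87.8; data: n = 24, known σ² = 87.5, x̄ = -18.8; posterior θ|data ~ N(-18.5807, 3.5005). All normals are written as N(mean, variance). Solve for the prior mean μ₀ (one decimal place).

μ₀ = -13.3

The posterior mean is a precision-weighted average: μ_n = (τ₀μ₀ + τ_data·x̄)/(τ₀+τ_data), with τ₀=1/σ₀² and τ_data=n/σ².
Here τ₀ = 1/87.8 = 0.011390 and τ_data = 24/87.5 = 0.274286, so τ_n = 0.285676.
Rearranging for μ₀: μ₀ = (μ_n·τ_n − τ_data·x̄)/τ₀ = (-18.5807·0.285676 − 0.274286·-18.8) / 0.011390 = -0.151483/0.011390 ≈ -13.3.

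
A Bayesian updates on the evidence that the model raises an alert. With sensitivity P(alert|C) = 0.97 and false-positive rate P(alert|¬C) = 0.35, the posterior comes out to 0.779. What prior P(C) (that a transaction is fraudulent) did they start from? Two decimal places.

P(C) = 0.56

Bayes' rule in odds form gives O(C|E) = O(C)·[P(E|C)/P(E|¬C)], hence O(C) = O(C|E)/LR.
Posterior odds = 0.779/(1−0.779) = 3.5249. LR = 0.97/0.35 = 2.7714.
Prior odds = 3.5249/2.7714 = 1.2719, so P(C) = 1.2719/(1+1.2719) ≈ 0.56.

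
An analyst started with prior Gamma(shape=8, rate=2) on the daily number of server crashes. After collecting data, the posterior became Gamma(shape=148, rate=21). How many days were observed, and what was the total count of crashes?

A Gamma(α, β) prior (rate parametrization) on a Poisson rate with n observations summing to S gives posterior Gamma(α+S, β+n).
Matching: Σxᵢ = 148 − 8 = 140 and n = 21 − 2 = 19.

n = 19 days with total 140 crashes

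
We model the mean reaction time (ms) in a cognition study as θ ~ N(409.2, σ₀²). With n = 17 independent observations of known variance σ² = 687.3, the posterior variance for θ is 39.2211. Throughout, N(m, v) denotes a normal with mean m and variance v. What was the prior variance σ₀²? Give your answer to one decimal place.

For the Normal–Normal model with known σ², precisions add: τ_n = τ₀ + n/σ².
So 1/σ₀² = 1/39.2211 − 17/687.3 = 0.025496 − 0.024734 = 0.000762.
Hence σ₀² = 1/0.000762 ≈ 1312.3.

σ₀² = 1312.3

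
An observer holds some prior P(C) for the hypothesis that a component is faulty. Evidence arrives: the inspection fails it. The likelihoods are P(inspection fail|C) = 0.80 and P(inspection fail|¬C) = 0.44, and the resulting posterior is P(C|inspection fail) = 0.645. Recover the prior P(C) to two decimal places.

P(C) = 0.50

Bayes' rule in odds form gives O(C|E) = O(C)·[P(E|C)/P(E|¬C)], hence O(C) = O(C|E)/LR.
Posterior odds = 0.645/(1−0.645) = 1.8169. LR = 0.80/0.44 = 1.8182.
Prior odds = 1.8169/1.8182 = 0.9993, so P(C) = 0.9993/(1+0.9993) ≈ 0.50.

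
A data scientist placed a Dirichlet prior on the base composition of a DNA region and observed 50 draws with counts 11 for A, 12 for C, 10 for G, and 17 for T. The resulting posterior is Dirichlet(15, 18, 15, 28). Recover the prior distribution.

Dirichlet(4, 6, 5, 11)

For a Dirichlet(α) prior with multinomial counts c, the posterior is Dirichlet(α + c) componentwise.
Subtract each count from the matching posterior parameter: 15−11=4, 18−12=6, 15−10=5, 28−17=11.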